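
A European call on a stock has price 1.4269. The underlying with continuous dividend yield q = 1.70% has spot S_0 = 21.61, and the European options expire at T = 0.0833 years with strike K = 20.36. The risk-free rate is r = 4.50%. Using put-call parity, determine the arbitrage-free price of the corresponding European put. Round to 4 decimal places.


Put-call parity: C - P = S_0 * exp(-qT) - K * exp(-rT).
S_0 * exp(-qT) = 21.6100 * 0.99858490 = 21.57941974
K * exp(-rT) = 20.3600 * 0.99625852 = 20.28382340
P = C - S*exp(-qT) + K*exp(-rT)
P = 1.4269 - 21.57941974 + 20.28382340 = 0.1313

Answer: Put price = 0.1313


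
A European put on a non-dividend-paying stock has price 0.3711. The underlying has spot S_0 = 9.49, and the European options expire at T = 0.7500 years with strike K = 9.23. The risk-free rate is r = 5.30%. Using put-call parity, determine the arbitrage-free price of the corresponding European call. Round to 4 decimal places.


Put-call parity: C - P = S_0 * exp(-qT) - K * exp(-rT).
S_0 * exp(-qT) = 9.4900 * 1.00000000 = 9.49000000
K * exp(-rT) = 9.2300 * 0.96102967 = 8.87030382
C = P + S*exp(-qT) - K*exp(-rT)
C = 0.3711 + 9.49000000 - 8.87030382 = 0.9908

Answer: Call price = 0.9908


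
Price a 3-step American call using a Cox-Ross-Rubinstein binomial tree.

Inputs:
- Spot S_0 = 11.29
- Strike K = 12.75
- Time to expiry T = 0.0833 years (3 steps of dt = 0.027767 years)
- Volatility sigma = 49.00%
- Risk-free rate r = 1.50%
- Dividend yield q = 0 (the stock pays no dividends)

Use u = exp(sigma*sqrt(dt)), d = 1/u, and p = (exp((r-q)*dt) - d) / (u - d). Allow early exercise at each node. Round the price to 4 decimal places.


dt = T/N = 0.027767
u = exp(sigma*sqrt(dt)) = 1.085076; d = 1/u = 0.921594
p = (exp((r-q)*dt) - d) / (u - d) = 0.482147
Discount per step: exp(-r*dt) = 0.999584
Stock lattice S(k, i) with i counting down-moves:
  k=0: S(0,0) = 11.2900
  k=1: S(1,0) = 12.2505; S(1,1) = 10.4048
  k=2: S(2,0) = 13.2927; S(2,1) = 11.2900; S(2,2) = 9.5890
  k=3: S(3,0) = 14.4236; S(3,1) = 12.2505; S(3,2) = 10.4048; S(3,3) = 8.8372
Terminal payoffs V(N, i) = max(S_T - K, 0):
  V(3,0) = 1.673638; V(3,1) = 0.000000; V(3,2) = 0.000000; V(3,3) = 0.000000
Backward induction: V(k, i) = exp(-r*dt) * [p * V(k+1, i) + (1-p) * V(k+1, i+1)]; then take max(V_cont, immediate exercise) for American.
  V(2,0) = exp(-r*dt) * [p*1.673638 + (1-p)*0.000000] = 0.806603; exercise = 0.542740; V(2,0) = max -> 0.806603
  V(2,1) = exp(-r*dt) * [p*0.000000 + (1-p)*0.000000] = 0.000000; exercise = 0.000000; V(2,1) = max -> 0.000000
  V(2,2) = exp(-r*dt) * [p*0.000000 + (1-p)*0.000000] = 0.000000; exercise = 0.000000; V(2,2) = max -> 0.000000
  V(1,0) = exp(-r*dt) * [p*0.806603 + (1-p)*0.000000] = 0.388739; exercise = 0.000000; V(1,0) = max -> 0.388739
  V(1,1) = exp(-r*dt) * [p*0.000000 + (1-p)*0.000000] = 0.000000; exercise = 0.000000; V(1,1) = max -> 0.000000
  V(0,0) = exp(-r*dt) * [p*0.388739 + (1-p)*0.000000] = 0.187351; exercise = 0.000000; V(0,0) = max -> 0.187351

Answer: Price = V(0,0) = 0.1874


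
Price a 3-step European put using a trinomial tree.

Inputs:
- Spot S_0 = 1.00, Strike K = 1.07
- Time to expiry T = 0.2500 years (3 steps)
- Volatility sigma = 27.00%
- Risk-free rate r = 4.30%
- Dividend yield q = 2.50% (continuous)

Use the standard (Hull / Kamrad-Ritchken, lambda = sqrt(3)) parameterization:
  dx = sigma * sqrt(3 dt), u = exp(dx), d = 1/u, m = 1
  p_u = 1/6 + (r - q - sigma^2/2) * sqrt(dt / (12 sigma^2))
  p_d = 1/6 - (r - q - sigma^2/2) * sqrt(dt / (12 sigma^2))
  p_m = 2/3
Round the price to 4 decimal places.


dt = T/N = 0.083333; dx = sigma*sqrt(3*dt) = 0.135000
u = exp(dx) = 1.144537; d = 1/u = 0.873716
p_u = 0.160972, p_m = 0.666667, p_d = 0.172361
Discount per step: exp(-r*dt) = 0.996423
Stock lattice S(k, j) with j the centered position index:
  k=0: S(0,+0) = 1.0000
  k=1: S(1,-1) = 0.8737; S(1,+0) = 1.0000; S(1,+1) = 1.1445
  k=2: S(2,-2) = 0.7634; S(2,-1) = 0.8737; S(2,+0) = 1.0000; S(2,+1) = 1.1445; S(2,+2) = 1.3100
  k=3: S(3,-3) = 0.6670; S(3,-2) = 0.7634; S(3,-1) = 0.8737; S(3,+0) = 1.0000; S(3,+1) = 1.1445; S(3,+2) = 1.3100; S(3,+3) = 1.4993
Terminal payoffs V(N, j) = max(K - S_T, 0):
  V(3,-3) = 0.403023; V(3,-2) = 0.306621; V(3,-1) = 0.196284; V(3,+0) = 0.070000; V(3,+1) = 0.000000; V(3,+2) = 0.000000; V(3,+3) = 0.000000
Backward induction: V(k, j) = exp(-r*dt) * [p_u * V(k+1, j+1) + p_m * V(k+1, j) + p_d * V(k+1, j-1)]
  V(2,-2) = exp(-r*dt) * [p_u*0.196284 + p_m*0.306621 + p_d*0.403023] = 0.304383
  V(2,-1) = exp(-r*dt) * [p_u*0.070000 + p_m*0.196284 + p_d*0.306621] = 0.194276
  V(2,+0) = exp(-r*dt) * [p_u*0.000000 + p_m*0.070000 + p_d*0.196284] = 0.080210
  V(2,+1) = exp(-r*dt) * [p_u*0.000000 + p_m*0.000000 + p_d*0.070000] = 0.012022
  V(2,+2) = exp(-r*dt) * [p_u*0.000000 + p_m*0.000000 + p_d*0.000000] = 0.000000
  V(1,-1) = exp(-r*dt) * [p_u*0.080210 + p_m*0.194276 + p_d*0.304383] = 0.194196
  V(1,+0) = exp(-r*dt) * [p_u*0.012022 + p_m*0.080210 + p_d*0.194276] = 0.088577
  V(1,+1) = exp(-r*dt) * [p_u*0.000000 + p_m*0.012022 + p_d*0.080210] = 0.021762
  V(0,+0) = exp(-r*dt) * [p_u*0.021762 + p_m*0.088577 + p_d*0.194196] = 0.095682

Answer: Price = V(0,0) = 0.0957


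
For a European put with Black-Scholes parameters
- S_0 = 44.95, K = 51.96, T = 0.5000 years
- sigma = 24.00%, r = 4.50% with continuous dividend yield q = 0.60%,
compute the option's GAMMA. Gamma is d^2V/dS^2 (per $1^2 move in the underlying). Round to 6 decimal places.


d1 = -0.6542118404; d2 = -0.8239174679
phi(d1) = 0.3220865118; exp(-qT) = 0.9970044955; exp(-rT) = 0.9777512372
Gamma = exp(-qT) * phi(d1) / (S * sigma * sqrt(T)) = 0.9970044955 * 0.3220865118 / (44.9500 * 0.2400 * 0.7071067812) = 0.042096

Answer: Gamma = 0.042096


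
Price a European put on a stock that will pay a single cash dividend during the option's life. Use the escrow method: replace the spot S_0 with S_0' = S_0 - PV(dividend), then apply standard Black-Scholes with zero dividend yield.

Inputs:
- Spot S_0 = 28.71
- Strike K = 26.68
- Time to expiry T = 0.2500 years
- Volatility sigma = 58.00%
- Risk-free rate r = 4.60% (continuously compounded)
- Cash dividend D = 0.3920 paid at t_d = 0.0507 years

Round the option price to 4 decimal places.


Answer: Price = 2.2744

Derivation:
PV(D) = D * exp(-r * t_d) = 0.3920 * 0.99767052 = 0.39108684
S_0' = S_0 - PV(D) = 28.7100 - 0.39108684 = 28.31891316
d1 = (ln(S_0'/K) + (r + sigma^2/2)*T) / (sigma*sqrt(T)) = 0.39022645
d2 = d1 - sigma*sqrt(T) = 0.10022645
exp(-rT) = 0.98856587
N(-d1) = 0.34818455; N(-d2) = 0.46008227
P = K * exp(-rT) * N(-d2) - S_0' * N(-d1) = 26.6800 * 0.98856587 * 0.46008227 - 28.31891316 * 0.34818455 = 2.2744


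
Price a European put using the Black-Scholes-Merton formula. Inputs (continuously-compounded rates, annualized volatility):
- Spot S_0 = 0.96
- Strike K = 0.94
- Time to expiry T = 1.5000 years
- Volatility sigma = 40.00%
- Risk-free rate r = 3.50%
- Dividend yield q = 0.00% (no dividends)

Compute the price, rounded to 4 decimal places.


Answer: Price = 0.1471

Derivation:
d1 = (ln(S/K) + (r - q + 0.5*sigma^2) * T) / (sigma * sqrt(T)) = 0.39508924
d2 = d1 - sigma * sqrt(T) = -0.09480871
exp(-rT) = 0.94885432; exp(-qT) = 1.00000000
P = K * exp(-rT) * N(-d2) - S_0 * exp(-qT) * N(-d1)
N(-d1) = 0.34638851; N(-d2) = 0.53776661
P = 0.9400 * 0.94885432 * 0.53776661 - 0.9600 * 1.00000000 * 0.34638851 = 0.1471


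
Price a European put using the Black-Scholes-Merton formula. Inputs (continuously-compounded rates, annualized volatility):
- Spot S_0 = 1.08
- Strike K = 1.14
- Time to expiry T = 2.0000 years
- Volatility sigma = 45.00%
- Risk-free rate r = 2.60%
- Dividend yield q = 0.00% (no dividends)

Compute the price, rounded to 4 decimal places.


d1 = (ln(S/K) + (r - q + 0.5*sigma^2) * T) / (sigma * sqrt(T)) = 0.31494973
d2 = d1 - sigma * sqrt(T) = -0.32144638
exp(-rT) = 0.94932887; exp(-qT) = 1.00000000
P = K * exp(-rT) * N(-d2) - S_0 * exp(-qT) * N(-d1)
N(-d1) = 0.37639991; N(-d2) = 0.62606393
P = 1.1400 * 0.94932887 * 0.62606393 - 1.0800 * 1.00000000 * 0.37639991 = 0.2710

Answer: Price = 0.2710


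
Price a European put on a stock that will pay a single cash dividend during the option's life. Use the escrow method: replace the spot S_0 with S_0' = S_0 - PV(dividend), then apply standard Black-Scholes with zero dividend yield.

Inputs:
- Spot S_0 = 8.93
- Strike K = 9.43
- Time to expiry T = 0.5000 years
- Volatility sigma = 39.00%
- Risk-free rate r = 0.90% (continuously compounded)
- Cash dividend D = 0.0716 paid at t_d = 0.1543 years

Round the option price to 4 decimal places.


PV(D) = D * exp(-r * t_d) = 0.0716 * 0.99861226 = 0.07150064
S_0' = S_0 - PV(D) = 8.9300 - 0.07150064 = 8.85849936
d1 = (ln(S_0'/K) + (r + sigma^2/2)*T) / (sigma*sqrt(T)) = -0.07250099
d2 = d1 - sigma*sqrt(T) = -0.34827264
exp(-rT) = 0.99551011
N(-d1) = 0.52889839; N(-d2) = 0.63618228
P = K * exp(-rT) * N(-d2) - S_0' * N(-d1) = 9.4300 * 0.99551011 * 0.63618228 - 8.85849936 * 0.52889839 = 1.2870

Answer: Price = 1.2870


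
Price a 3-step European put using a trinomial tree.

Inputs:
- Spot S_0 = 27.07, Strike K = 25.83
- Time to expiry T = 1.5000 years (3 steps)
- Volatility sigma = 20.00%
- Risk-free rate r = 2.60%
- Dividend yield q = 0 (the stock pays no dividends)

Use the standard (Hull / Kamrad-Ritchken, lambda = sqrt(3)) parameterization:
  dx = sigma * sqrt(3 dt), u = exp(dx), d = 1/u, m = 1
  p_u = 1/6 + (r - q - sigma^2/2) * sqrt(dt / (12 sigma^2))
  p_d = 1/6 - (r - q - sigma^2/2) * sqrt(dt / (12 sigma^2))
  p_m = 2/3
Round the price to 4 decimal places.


Answer: Price = V(0,0) = 1.5245

Derivation:
dt = T/N = 0.500000; dx = sigma*sqrt(3*dt) = 0.244949
u = exp(dx) = 1.277556; d = 1/u = 0.782744
p_u = 0.172790, p_m = 0.666667, p_d = 0.160543
Discount per step: exp(-r*dt) = 0.987084
Stock lattice S(k, j) with j the centered position index:
  k=0: S(0,+0) = 27.0700
  k=1: S(1,-1) = 21.1889; S(1,+0) = 27.0700; S(1,+1) = 34.5834
  k=2: S(2,-2) = 16.5855; S(2,-1) = 21.1889; S(2,+0) = 27.0700; S(2,+1) = 34.5834; S(2,+2) = 44.1823
  k=3: S(3,-3) = 12.9822; S(3,-2) = 16.5855; S(3,-1) = 21.1889; S(3,+0) = 27.0700; S(3,+1) = 34.5834; S(3,+2) = 44.1823; S(3,+3) = 56.4454
Terminal payoffs V(N, j) = max(K - S_T, 0):
  V(3,-3) = 12.847800; V(3,-2) = 9.244511; V(3,-1) = 4.641107; V(3,+0) = 0.000000; V(3,+1) = 0.000000; V(3,+2) = 0.000000; V(3,+3) = 0.000000
Backward induction: V(k, j) = exp(-r*dt) * [p_u * V(k+1, j+1) + p_m * V(k+1, j) + p_d * V(k+1, j-1)]
  V(2,-2) = exp(-r*dt) * [p_u*4.641107 + p_m*9.244511 + p_d*12.847800] = 8.910971
  V(2,-1) = exp(-r*dt) * [p_u*0.000000 + p_m*4.641107 + p_d*9.244511] = 4.519081
  V(2,+0) = exp(-r*dt) * [p_u*0.000000 + p_m*0.000000 + p_d*4.641107] = 0.735473
  V(2,+1) = exp(-r*dt) * [p_u*0.000000 + p_m*0.000000 + p_d*0.000000] = 0.000000
  V(2,+2) = exp(-r*dt) * [p_u*0.000000 + p_m*0.000000 + p_d*0.000000] = 0.000000
  V(1,-1) = exp(-r*dt) * [p_u*0.735473 + p_m*4.519081 + p_d*8.910971] = 4.511366
  V(1,+0) = exp(-r*dt) * [p_u*0.000000 + p_m*0.735473 + p_d*4.519081] = 1.200119
  V(1,+1) = exp(-r*dt) * [p_u*0.000000 + p_m*0.000000 + p_d*0.735473] = 0.116550
  V(0,+0) = exp(-r*dt) * [p_u*0.116550 + p_m*1.200119 + p_d*4.511366] = 1.524537


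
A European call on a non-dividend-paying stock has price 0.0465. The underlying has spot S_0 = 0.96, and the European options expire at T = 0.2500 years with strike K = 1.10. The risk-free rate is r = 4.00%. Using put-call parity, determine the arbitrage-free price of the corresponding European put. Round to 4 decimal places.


Put-call parity: C - P = S_0 * exp(-qT) - K * exp(-rT).
S_0 * exp(-qT) = 0.9600 * 1.00000000 = 0.96000000
K * exp(-rT) = 1.1000 * 0.99004983 = 1.08905482
P = C - S*exp(-qT) + K*exp(-rT)
P = 0.0465 - 0.96000000 + 1.08905482 = 0.1756

Answer: Put price = 0.1756


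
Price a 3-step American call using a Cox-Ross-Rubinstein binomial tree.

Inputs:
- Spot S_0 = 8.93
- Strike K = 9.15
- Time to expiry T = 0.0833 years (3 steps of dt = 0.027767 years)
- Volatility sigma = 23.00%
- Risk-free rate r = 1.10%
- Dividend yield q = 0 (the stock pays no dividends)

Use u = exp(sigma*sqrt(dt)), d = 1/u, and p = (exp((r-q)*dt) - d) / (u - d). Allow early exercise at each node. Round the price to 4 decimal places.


Answer: Price = V(0,0) = 0.1526

Derivation:
dt = T/N = 0.027767
u = exp(sigma*sqrt(dt)) = 1.039070; d = 1/u = 0.962399
p = (exp((r-q)*dt) - d) / (u - d) = 0.494404
Discount per step: exp(-r*dt) = 0.999695
Stock lattice S(k, i) with i counting down-moves:
  k=0: S(0,0) = 8.9300
  k=1: S(1,0) = 9.2789; S(1,1) = 8.5942
  k=2: S(2,0) = 9.6414; S(2,1) = 8.9300; S(2,2) = 8.2711
  k=3: S(3,0) = 10.0181; S(3,1) = 9.2789; S(3,2) = 8.5942; S(3,3) = 7.9601
Terminal payoffs V(N, i) = max(S_T - K, 0):
  V(3,0) = 0.868099; V(3,1) = 0.128891; V(3,2) = 0.000000; V(3,3) = 0.000000
Backward induction: V(k, i) = exp(-r*dt) * [p * V(k+1, i) + (1-p) * V(k+1, i+1)]; then take max(V_cont, immediate exercise) for American.
  V(2,0) = exp(-r*dt) * [p*0.868099 + (1-p)*0.128891] = 0.494208; exercise = 0.491414; V(2,0) = max -> 0.494208
  V(2,1) = exp(-r*dt) * [p*0.128891 + (1-p)*0.000000] = 0.063705; exercise = 0.000000; V(2,1) = max -> 0.063705
  V(2,2) = exp(-r*dt) * [p*0.000000 + (1-p)*0.000000] = 0.000000; exercise = 0.000000; V(2,2) = max -> 0.000000
  V(1,0) = exp(-r*dt) * [p*0.494208 + (1-p)*0.063705] = 0.276463; exercise = 0.128891; V(1,0) = max -> 0.276463
  V(1,1) = exp(-r*dt) * [p*0.063705 + (1-p)*0.000000] = 0.031486; exercise = 0.000000; V(1,1) = max -> 0.031486
  V(0,0) = exp(-r*dt) * [p*0.276463 + (1-p)*0.031486] = 0.152557; exercise = 0.000000; V(0,0) = max -> 0.152557


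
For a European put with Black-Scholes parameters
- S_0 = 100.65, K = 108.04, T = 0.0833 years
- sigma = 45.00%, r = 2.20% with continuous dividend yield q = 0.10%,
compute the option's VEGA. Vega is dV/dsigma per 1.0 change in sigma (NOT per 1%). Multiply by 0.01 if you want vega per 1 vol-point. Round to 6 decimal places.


d1 = -0.4671232430; d2 = -0.5970010702
phi(d1) = 0.3577071675; exp(-qT) = 0.9999167035; exp(-rT) = 0.9981690782
Vega = S * exp(-qT) * phi(d1) * sqrt(T) = 100.6500 * 0.9999167035 * 0.3577071675 * 0.2886173938 = 10.390292

Answer: Vega = 10.390292


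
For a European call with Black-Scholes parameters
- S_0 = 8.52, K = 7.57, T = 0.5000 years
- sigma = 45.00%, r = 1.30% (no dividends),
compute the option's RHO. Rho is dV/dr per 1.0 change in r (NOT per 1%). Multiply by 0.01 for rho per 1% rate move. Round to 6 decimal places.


Answer: Rho = 2.226459

Derivation:
d1 = 0.5510664586; d2 = 0.2328684071
phi(d1) = 0.3427425646; exp(-qT) = 1.0000000000; exp(-rT) = 0.9935210793
N(d2) = 0.5920682042
Rho = K*T*exp(-rT)*N(d2) = 7.5700 * 0.5000 * 0.9935210793 * 0.5920682042 = 2.226459


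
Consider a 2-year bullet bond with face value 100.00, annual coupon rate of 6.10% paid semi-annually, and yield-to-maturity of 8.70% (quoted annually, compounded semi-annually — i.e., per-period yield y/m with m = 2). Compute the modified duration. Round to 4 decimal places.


Coupon per period c = face * coupon_rate / m = 3.050000
Periods per year m = 2; per-period yield y/m = 0.043500
Number of cashflows N = 4
Cashflows (t years, CF_t, discount factor 1/(1+y/m)^(m*t), PV):
  t = 0.5000: CF_t = 3.050000, DF = 0.958313, PV = 2.922856
  t = 1.0000: CF_t = 3.050000, DF = 0.918365, PV = 2.801012
  t = 1.5000: CF_t = 3.050000, DF = 0.880081, PV = 2.684247
  t = 2.0000: CF_t = 103.050000, DF = 0.843393, PV = 86.911688
Price P = sum_t PV_t = 95.319802
First compute Macaulay numerator sum_t t * PV_t:
  t * PV_t at t = 0.5000: 1.461428
  t * PV_t at t = 1.0000: 2.801012
  t * PV_t at t = 1.5000: 4.026371
  t * PV_t at t = 2.0000: 173.823375
Macaulay duration D = 182.112185 / 95.319802 = 1.910539
Modified duration = D / (1 + y/m) = 1.910539 / (1 + 0.043500) = 1.830895

Answer: Modified duration = 1.8309


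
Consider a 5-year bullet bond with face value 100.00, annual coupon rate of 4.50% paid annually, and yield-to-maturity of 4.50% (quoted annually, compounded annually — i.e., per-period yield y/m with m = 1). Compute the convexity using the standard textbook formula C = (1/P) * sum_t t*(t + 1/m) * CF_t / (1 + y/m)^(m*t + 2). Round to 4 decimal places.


Coupon per period c = face * coupon_rate / m = 4.500000
Periods per year m = 1; per-period yield y/m = 0.045000
Number of cashflows N = 5
Cashflows (t years, CF_t, discount factor 1/(1+y/m)^(m*t), PV):
  t = 1.0000: CF_t = 4.500000, DF = 0.956938, PV = 4.306220
  t = 2.0000: CF_t = 4.500000, DF = 0.915730, PV = 4.120785
  t = 3.0000: CF_t = 4.500000, DF = 0.876297, PV = 3.943335
  t = 4.0000: CF_t = 4.500000, DF = 0.838561, PV = 3.773526
  t = 5.0000: CF_t = 104.500000, DF = 0.802451, PV = 83.856134
Price P = sum_t PV_t = 100.000000
Convexity numerator sum_t t*(t + 1/m) * CF_t / (1+y/m)^(m*t + 2):
  t = 1.0000: term = 7.886669
  t = 2.0000: term = 22.641156
  t = 3.0000: term = 43.332357
  t = 4.0000: term = 69.110616
  t = 5.0000: term = 2303.687215
Convexity = (1/P) * sum = 2446.658014 / 100.000000 = 24.466580

Answer: Convexity = 24.4666


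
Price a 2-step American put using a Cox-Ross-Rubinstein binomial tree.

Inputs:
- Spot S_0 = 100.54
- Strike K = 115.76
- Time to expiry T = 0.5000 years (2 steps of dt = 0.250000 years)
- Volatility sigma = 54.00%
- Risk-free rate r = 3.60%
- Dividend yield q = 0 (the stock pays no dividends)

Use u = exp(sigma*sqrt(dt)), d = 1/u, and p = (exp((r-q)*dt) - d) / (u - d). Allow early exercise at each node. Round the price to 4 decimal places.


dt = T/N = 0.250000
u = exp(sigma*sqrt(dt)) = 1.309964; d = 1/u = 0.763379
p = (exp((r-q)*dt) - d) / (u - d) = 0.449447
Discount per step: exp(-r*dt) = 0.991040
Stock lattice S(k, i) with i counting down-moves:
  k=0: S(0,0) = 100.5400
  k=1: S(1,0) = 131.7038; S(1,1) = 76.7502
  k=2: S(2,0) = 172.5273; S(2,1) = 100.5400; S(2,2) = 58.5895
Terminal payoffs V(N, i) = max(K - S_T, 0):
  V(2,0) = 0.000000; V(2,1) = 15.220000; V(2,2) = 57.170491
Backward induction: V(k, i) = exp(-r*dt) * [p * V(k+1, i) + (1-p) * V(k+1, i+1)]; then take max(V_cont, immediate exercise) for American.
  V(1,0) = exp(-r*dt) * [p*0.000000 + (1-p)*15.220000] = 8.304336; exercise = 0.000000; V(1,0) = max -> 8.304336
  V(1,1) = exp(-r*dt) * [p*15.220000 + (1-p)*57.170491] = 37.972660; exercise = 39.009826; V(1,1) = max -> 39.009826
  V(0,0) = exp(-r*dt) * [p*8.304336 + (1-p)*39.009826] = 24.983460; exercise = 15.220000; V(0,0) = max -> 24.983460

Answer: Price = V(0,0) = 24.9835


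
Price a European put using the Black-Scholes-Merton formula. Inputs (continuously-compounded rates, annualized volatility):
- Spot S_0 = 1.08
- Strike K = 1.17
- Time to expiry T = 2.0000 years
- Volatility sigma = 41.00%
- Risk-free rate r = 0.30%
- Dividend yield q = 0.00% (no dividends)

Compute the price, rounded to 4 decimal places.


d1 = (ln(S/K) + (r - q + 0.5*sigma^2) * T) / (sigma * sqrt(T)) = 0.16221597
d2 = d1 - sigma * sqrt(T) = -0.41761159
exp(-rT) = 0.99401796; exp(-qT) = 1.00000000
P = K * exp(-rT) * N(-d2) - S_0 * exp(-qT) * N(-d1)
N(-d1) = 0.43556789; N(-d2) = 0.66188444
P = 1.1700 * 0.99401796 * 0.66188444 - 1.0800 * 1.00000000 * 0.43556789 = 0.2994

Answer: Price = 0.2994


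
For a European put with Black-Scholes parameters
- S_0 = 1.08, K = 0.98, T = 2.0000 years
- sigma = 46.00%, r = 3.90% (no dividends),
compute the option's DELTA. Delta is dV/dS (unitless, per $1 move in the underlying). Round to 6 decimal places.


Answer: Delta = -0.276079

Derivation:
d1 = 0.5945288462; d2 = -0.0560093925
phi(d1) = 0.3343152705; exp(-qT) = 1.0000000000; exp(-rT) = 0.9249644265
N(-d1) = 0.2760792273
Delta = -exp(-qT) * N(-d1) = -1.0000000000 * 0.2760792273 = -0.276079


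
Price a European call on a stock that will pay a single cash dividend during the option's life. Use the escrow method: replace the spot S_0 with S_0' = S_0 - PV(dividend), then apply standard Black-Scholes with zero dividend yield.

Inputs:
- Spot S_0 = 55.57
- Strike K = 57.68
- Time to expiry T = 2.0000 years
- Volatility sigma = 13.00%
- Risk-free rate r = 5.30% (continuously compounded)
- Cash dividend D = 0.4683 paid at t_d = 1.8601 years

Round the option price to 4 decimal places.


PV(D) = D * exp(-r * t_d) = 0.4683 * 0.90611840 = 0.42433525
S_0' = S_0 - PV(D) = 55.5700 - 0.42433525 = 55.14566475
d1 = (ln(S_0'/K) + (r + sigma^2/2)*T) / (sigma*sqrt(T)) = 0.42408806
d2 = d1 - sigma*sqrt(T) = 0.24024030
exp(-rT) = 0.89942465
N(d1) = 0.66424920; N(d2) = 0.59492801
C = S_0' * N(d1) - K * exp(-rT) * N(d2) = 55.14566475 * 0.66424920 - 57.6800 * 0.89942465 * 0.59492801 = 5.7663

Answer: Price = 5.7663


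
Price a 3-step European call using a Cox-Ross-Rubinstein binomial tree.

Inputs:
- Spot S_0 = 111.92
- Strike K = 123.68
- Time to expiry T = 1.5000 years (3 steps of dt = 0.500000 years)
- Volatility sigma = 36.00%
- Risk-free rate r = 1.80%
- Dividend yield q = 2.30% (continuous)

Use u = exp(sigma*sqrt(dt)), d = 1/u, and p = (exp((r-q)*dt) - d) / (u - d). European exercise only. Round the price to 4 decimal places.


dt = T/N = 0.500000
u = exp(sigma*sqrt(dt)) = 1.289892; d = 1/u = 0.775259
p = (exp((r-q)*dt) - d) / (u - d) = 0.431850
Discount per step: exp(-r*dt) = 0.991040
Stock lattice S(k, i) with i counting down-moves:
  k=0: S(0,0) = 111.9200
  k=1: S(1,0) = 144.3647; S(1,1) = 86.7670
  k=2: S(2,0) = 186.2149; S(2,1) = 111.9200; S(2,2) = 67.2668
  k=3: S(3,0) = 240.1971; S(3,1) = 144.3647; S(3,2) = 86.7670; S(3,3) = 52.1492
Terminal payoffs V(N, i) = max(S_T - K, 0):
  V(3,0) = 116.517056; V(3,1) = 20.684705; V(3,2) = 0.000000; V(3,3) = 0.000000
Backward induction: V(k, i) = exp(-r*dt) * [p * V(k+1, i) + (1-p) * V(k+1, i+1)].
  V(2,0) = exp(-r*dt) * [p*116.517056 + (1-p)*20.684705] = 61.513790
  V(2,1) = exp(-r*dt) * [p*20.684705 + (1-p)*0.000000] = 8.852658
  V(2,2) = exp(-r*dt) * [p*0.000000 + (1-p)*0.000000] = 0.000000
  V(1,0) = exp(-r*dt) * [p*61.513790 + (1-p)*8.852658] = 31.311298
  V(1,1) = exp(-r*dt) * [p*8.852658 + (1-p)*0.000000] = 3.788768
  V(0,0) = exp(-r*dt) * [p*31.311298 + (1-p)*3.788768] = 15.533938

Answer: Price = V(0,0) = 15.5339


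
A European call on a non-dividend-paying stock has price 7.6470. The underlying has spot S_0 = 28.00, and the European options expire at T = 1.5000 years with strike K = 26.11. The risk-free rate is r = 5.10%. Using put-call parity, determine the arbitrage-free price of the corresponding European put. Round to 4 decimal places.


Answer: Put price = 3.8341

Derivation:
Put-call parity: C - P = S_0 * exp(-qT) - K * exp(-rT).
S_0 * exp(-qT) = 28.0000 * 1.00000000 = 28.00000000
K * exp(-rT) = 26.1100 * 0.92635291 = 24.18707459
P = C - S*exp(-qT) + K*exp(-rT)
P = 7.6470 - 28.00000000 + 24.18707459 = 3.8341


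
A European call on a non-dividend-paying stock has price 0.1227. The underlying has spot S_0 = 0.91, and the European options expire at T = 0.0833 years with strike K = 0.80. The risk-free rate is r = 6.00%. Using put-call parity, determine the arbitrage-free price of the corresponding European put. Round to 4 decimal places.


Answer: Put price = 0.0087

Derivation:
Put-call parity: C - P = S_0 * exp(-qT) - K * exp(-rT).
S_0 * exp(-qT) = 0.9100 * 1.00000000 = 0.91000000
K * exp(-rT) = 0.8000 * 0.99501447 = 0.79601158
P = C - S*exp(-qT) + K*exp(-rT)
P = 0.1227 - 0.91000000 + 0.79601158 = 0.0087


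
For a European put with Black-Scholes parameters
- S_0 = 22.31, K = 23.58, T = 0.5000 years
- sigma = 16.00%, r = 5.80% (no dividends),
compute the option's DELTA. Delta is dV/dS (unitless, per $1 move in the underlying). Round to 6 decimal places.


d1 = -0.1764574955; d2 = -0.2895945805
phi(d1) = 0.3927793964; exp(-qT) = 1.0000000000; exp(-rT) = 0.9714164645
N(-d1) = 0.5700327308
Delta = -exp(-qT) * N(-d1) = -1.0000000000 * 0.5700327308 = -0.570033

Answer: Delta = -0.570033


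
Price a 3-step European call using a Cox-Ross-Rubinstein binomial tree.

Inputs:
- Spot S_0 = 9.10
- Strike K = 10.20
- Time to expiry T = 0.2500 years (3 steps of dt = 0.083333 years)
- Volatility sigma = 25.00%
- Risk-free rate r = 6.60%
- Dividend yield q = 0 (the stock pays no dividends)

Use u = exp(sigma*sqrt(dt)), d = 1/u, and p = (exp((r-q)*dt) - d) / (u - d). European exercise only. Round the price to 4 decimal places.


dt = T/N = 0.083333
u = exp(sigma*sqrt(dt)) = 1.074837; d = 1/u = 0.930374
p = (exp((r-q)*dt) - d) / (u - d) = 0.520143
Discount per step: exp(-r*dt) = 0.994515
Stock lattice S(k, i) with i counting down-moves:
  k=0: S(0,0) = 9.1000
  k=1: S(1,0) = 9.7810; S(1,1) = 8.4664
  k=2: S(2,0) = 10.5130; S(2,1) = 9.1000; S(2,2) = 7.8769
  k=3: S(3,0) = 11.2998; S(3,1) = 9.7810; S(3,2) = 8.4664; S(3,3) = 7.3285
Terminal payoffs V(N, i) = max(S_T - K, 0):
  V(3,0) = 1.099752; V(3,1) = 0.000000; V(3,2) = 0.000000; V(3,3) = 0.000000
Backward induction: V(k, i) = exp(-r*dt) * [p * V(k+1, i) + (1-p) * V(k+1, i+1)].
  V(2,0) = exp(-r*dt) * [p*1.099752 + (1-p)*0.000000] = 0.568890
  V(2,1) = exp(-r*dt) * [p*0.000000 + (1-p)*0.000000] = 0.000000
  V(2,2) = exp(-r*dt) * [p*0.000000 + (1-p)*0.000000] = 0.000000
  V(1,0) = exp(-r*dt) * [p*0.568890 + (1-p)*0.000000] = 0.294281
  V(1,1) = exp(-r*dt) * [p*0.000000 + (1-p)*0.000000] = 0.000000
  V(0,0) = exp(-r*dt) * [p*0.294281 + (1-p)*0.000000] = 0.152229

Answer: Price = V(0,0) = 0.1522


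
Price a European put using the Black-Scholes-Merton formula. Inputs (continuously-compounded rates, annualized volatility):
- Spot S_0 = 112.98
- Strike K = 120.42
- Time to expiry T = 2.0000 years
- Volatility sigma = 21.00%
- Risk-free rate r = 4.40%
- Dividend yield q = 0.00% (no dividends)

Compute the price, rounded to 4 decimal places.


Answer: Price = 11.8687

Derivation:
d1 = (ln(S/K) + (r - q + 0.5*sigma^2) * T) / (sigma * sqrt(T)) = 0.23006285
d2 = d1 - sigma * sqrt(T) = -0.06692200
exp(-rT) = 0.91576088; exp(-qT) = 1.00000000
P = K * exp(-rT) * N(-d2) - S_0 * exp(-qT) * N(-d1)
N(-d1) = 0.40902147; N(-d2) = 0.52667810
P = 120.4200 * 0.91576088 * 0.52667810 - 112.9800 * 1.00000000 * 0.40902147 = 11.8687


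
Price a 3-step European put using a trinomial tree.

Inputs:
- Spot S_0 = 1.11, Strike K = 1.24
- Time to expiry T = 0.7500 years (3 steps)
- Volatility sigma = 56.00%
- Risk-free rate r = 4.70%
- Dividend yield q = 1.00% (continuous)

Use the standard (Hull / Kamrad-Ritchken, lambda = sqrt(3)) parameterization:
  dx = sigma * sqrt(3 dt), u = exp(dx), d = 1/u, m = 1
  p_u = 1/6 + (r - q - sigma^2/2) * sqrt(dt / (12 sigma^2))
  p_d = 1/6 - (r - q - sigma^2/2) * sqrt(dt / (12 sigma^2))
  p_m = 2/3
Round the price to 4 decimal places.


Answer: Price = V(0,0) = 0.2697

Derivation:
dt = T/N = 0.250000; dx = sigma*sqrt(3*dt) = 0.484974
u = exp(dx) = 1.624133; d = 1/u = 0.615713
p_u = 0.135789, p_m = 0.666667, p_d = 0.197545
Discount per step: exp(-r*dt) = 0.988319
Stock lattice S(k, j) with j the centered position index:
  k=0: S(0,+0) = 1.1100
  k=1: S(1,-1) = 0.6834; S(1,+0) = 1.1100; S(1,+1) = 1.8028
  k=2: S(2,-2) = 0.4208; S(2,-1) = 0.6834; S(2,+0) = 1.1100; S(2,+1) = 1.8028; S(2,+2) = 2.9280
  k=3: S(3,-3) = 0.2591; S(3,-2) = 0.4208; S(3,-1) = 0.6834; S(3,+0) = 1.1100; S(3,+1) = 1.8028; S(3,+2) = 2.9280; S(3,+3) = 4.7554
Terminal payoffs V(N, j) = max(K - S_T, 0):
  V(3,-3) = 0.980906; V(3,-2) = 0.819196; V(3,-1) = 0.556558; V(3,+0) = 0.130000; V(3,+1) = 0.000000; V(3,+2) = 0.000000; V(3,+3) = 0.000000
Backward induction: V(k, j) = exp(-r*dt) * [p_u * V(k+1, j+1) + p_m * V(k+1, j) + p_d * V(k+1, j-1)]
  V(2,-2) = exp(-r*dt) * [p_u*0.556558 + p_m*0.819196 + p_d*0.980906] = 0.805952
  V(2,-1) = exp(-r*dt) * [p_u*0.130000 + p_m*0.556558 + p_d*0.819196] = 0.544089
  V(2,+0) = exp(-r*dt) * [p_u*0.000000 + p_m*0.130000 + p_d*0.556558] = 0.194315
  V(2,+1) = exp(-r*dt) * [p_u*0.000000 + p_m*0.000000 + p_d*0.130000] = 0.025381
  V(2,+2) = exp(-r*dt) * [p_u*0.000000 + p_m*0.000000 + p_d*0.000000] = 0.000000
  V(1,-1) = exp(-r*dt) * [p_u*0.194315 + p_m*0.544089 + p_d*0.805952] = 0.541918
  V(1,+0) = exp(-r*dt) * [p_u*0.025381 + p_m*0.194315 + p_d*0.544089] = 0.237663
  V(1,+1) = exp(-r*dt) * [p_u*0.000000 + p_m*0.025381 + p_d*0.194315] = 0.054660
  V(0,+0) = exp(-r*dt) * [p_u*0.054660 + p_m*0.237663 + p_d*0.541918] = 0.269729


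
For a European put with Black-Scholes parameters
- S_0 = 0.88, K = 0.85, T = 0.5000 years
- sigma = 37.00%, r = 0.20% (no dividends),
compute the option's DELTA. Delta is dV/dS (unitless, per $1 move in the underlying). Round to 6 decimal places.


d1 = 0.2672120521; d2 = 0.0055825430
phi(d1) = 0.3849508275; exp(-qT) = 1.0000000000; exp(-rT) = 0.9990004998
N(-d1) = 0.3946529486
Delta = -exp(-qT) * N(-d1) = -1.0000000000 * 0.3946529486 = -0.394653

Answer: Delta = -0.394653


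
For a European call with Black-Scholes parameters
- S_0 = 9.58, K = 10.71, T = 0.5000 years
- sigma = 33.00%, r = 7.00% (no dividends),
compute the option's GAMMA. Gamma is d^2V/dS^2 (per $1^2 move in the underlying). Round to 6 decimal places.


d1 = -0.2111690512; d2 = -0.4445142890
phi(d1) = 0.3901458180; exp(-qT) = 1.0000000000; exp(-rT) = 0.9656054163
Gamma = exp(-qT) * phi(d1) / (S * sigma * sqrt(T)) = 1.0000000000 * 0.3901458180 / (9.5800 * 0.3300 * 0.7071067812) = 0.174527

Answer: Gamma = 0.174527


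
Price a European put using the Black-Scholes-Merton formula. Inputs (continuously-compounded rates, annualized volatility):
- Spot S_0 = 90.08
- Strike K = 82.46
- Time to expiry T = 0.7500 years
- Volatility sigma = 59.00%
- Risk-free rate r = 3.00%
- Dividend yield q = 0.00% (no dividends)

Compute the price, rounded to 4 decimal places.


Answer: Price = 12.8782

Derivation:
d1 = (ln(S/K) + (r - q + 0.5*sigma^2) * T) / (sigma * sqrt(T)) = 0.47249238
d2 = d1 - sigma * sqrt(T) = -0.03846261
exp(-rT) = 0.97775124; exp(-qT) = 1.00000000
P = K * exp(-rT) * N(-d2) - S_0 * exp(-qT) * N(-d1)
N(-d1) = 0.31828769; N(-d2) = 0.51534058
P = 82.4600 * 0.97775124 * 0.51534058 - 90.0800 * 1.00000000 * 0.31828769 = 12.8782


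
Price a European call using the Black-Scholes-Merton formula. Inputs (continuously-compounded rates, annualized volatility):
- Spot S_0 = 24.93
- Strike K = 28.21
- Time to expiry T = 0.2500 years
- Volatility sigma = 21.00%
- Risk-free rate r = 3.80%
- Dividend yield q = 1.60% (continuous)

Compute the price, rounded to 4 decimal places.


Answer: Price = 0.1805

Derivation:
d1 = (ln(S/K) + (r - q + 0.5*sigma^2) * T) / (sigma * sqrt(T)) = -1.07230598
d2 = d1 - sigma * sqrt(T) = -1.17730598
exp(-rT) = 0.99054498; exp(-qT) = 0.99600799
C = S_0 * exp(-qT) * N(d1) - K * exp(-rT) * N(d2)
N(d1) = 0.14179131; N(d2) = 0.11953670
C = 24.9300 * 0.99600799 * 0.14179131 - 28.2100 * 0.99054498 * 0.11953670 = 0.1805


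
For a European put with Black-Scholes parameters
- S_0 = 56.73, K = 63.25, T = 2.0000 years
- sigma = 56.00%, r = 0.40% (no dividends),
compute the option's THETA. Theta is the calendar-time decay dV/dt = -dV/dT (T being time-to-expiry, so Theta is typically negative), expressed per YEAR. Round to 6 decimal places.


d1 = 0.2687107336; d2 = -0.5232488613
phi(d1) = 0.3847962666; exp(-qT) = 1.0000000000; exp(-rT) = 0.9920319148
Theta = -S*exp(-qT)*phi(d1)*sigma/(2*sqrt(T)) + r*K*exp(-rT)*N(-d2) - q*S*exp(-qT)*N(-d1)
N(-d1) = 0.3940761456; N(-d2) = 0.6995994585; sqrt(T) = 1.4142135624
Term 1 = -56.7300 * 1.0000000000 * 0.3847962666 * 0.5600 / (2 * 1.4142135624) = -4.3220189508
Term 2 = 0.0040 * 63.2500 * 0.9920319148 * 0.6995994585 = 0.1755883226
Term 3 = 0 (no dividend yield, q = 0)
Theta = -4.3220189508 + (0.1755883226) + (0.0000000000) = -4.146431

Answer: Theta = -4.146431


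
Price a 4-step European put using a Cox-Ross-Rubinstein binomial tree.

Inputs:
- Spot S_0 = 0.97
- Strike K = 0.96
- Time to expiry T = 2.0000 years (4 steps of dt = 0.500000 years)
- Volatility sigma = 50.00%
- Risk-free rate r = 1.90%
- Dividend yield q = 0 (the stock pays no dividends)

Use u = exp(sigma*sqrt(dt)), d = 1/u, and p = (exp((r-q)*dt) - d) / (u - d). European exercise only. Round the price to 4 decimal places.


dt = T/N = 0.500000
u = exp(sigma*sqrt(dt)) = 1.424119; d = 1/u = 0.702189
p = (exp((r-q)*dt) - d) / (u - d) = 0.425743
Discount per step: exp(-r*dt) = 0.990545
Stock lattice S(k, i) with i counting down-moves:
  k=0: S(0,0) = 0.9700
  k=1: S(1,0) = 1.3814; S(1,1) = 0.6811
  k=2: S(2,0) = 1.9673; S(2,1) = 0.9700; S(2,2) = 0.4783
  k=3: S(3,0) = 2.8016; S(3,1) = 1.3814; S(3,2) = 0.6811; S(3,3) = 0.3358
  k=4: S(4,0) = 3.9899; S(4,1) = 1.9673; S(4,2) = 0.9700; S(4,3) = 0.4783; S(4,4) = 0.2358
Terminal payoffs V(N, i) = max(K - S_T, 0):
  V(4,0) = 0.000000; V(4,1) = 0.000000; V(4,2) = 0.000000; V(4,3) = 0.481723; V(4,4) = 0.724177
Backward induction: V(k, i) = exp(-r*dt) * [p * V(k+1, i) + (1-p) * V(k+1, i+1)].
  V(3,0) = exp(-r*dt) * [p*0.000000 + (1-p)*0.000000] = 0.000000
  V(3,1) = exp(-r*dt) * [p*0.000000 + (1-p)*0.000000] = 0.000000
  V(3,2) = exp(-r*dt) * [p*0.000000 + (1-p)*0.481723] = 0.274018
  V(3,3) = exp(-r*dt) * [p*0.481723 + (1-p)*0.724177] = 0.615083
  V(2,0) = exp(-r*dt) * [p*0.000000 + (1-p)*0.000000] = 0.000000
  V(2,1) = exp(-r*dt) * [p*0.000000 + (1-p)*0.274018] = 0.155869
  V(2,2) = exp(-r*dt) * [p*0.274018 + (1-p)*0.615083] = 0.465434
  V(1,0) = exp(-r*dt) * [p*0.000000 + (1-p)*0.155869] = 0.088662
  V(1,1) = exp(-r*dt) * [p*0.155869 + (1-p)*0.465434] = 0.330484
  V(0,0) = exp(-r*dt) * [p*0.088662 + (1-p)*0.330484] = 0.225379

Answer: Price = V(0,0) = 0.2254


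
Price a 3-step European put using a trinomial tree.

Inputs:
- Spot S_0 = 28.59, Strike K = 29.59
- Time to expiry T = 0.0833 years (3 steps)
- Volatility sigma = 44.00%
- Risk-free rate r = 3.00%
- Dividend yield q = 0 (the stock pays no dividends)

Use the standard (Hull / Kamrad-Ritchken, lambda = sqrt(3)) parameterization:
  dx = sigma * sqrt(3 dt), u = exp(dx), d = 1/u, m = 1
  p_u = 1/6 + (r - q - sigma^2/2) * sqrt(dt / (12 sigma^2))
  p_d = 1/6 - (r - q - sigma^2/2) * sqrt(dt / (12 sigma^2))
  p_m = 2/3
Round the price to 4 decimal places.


dt = T/N = 0.027767; dx = sigma*sqrt(3*dt) = 0.126992
u = exp(dx) = 1.135408; d = 1/u = 0.880741
p_u = 0.159364, p_m = 0.666667, p_d = 0.173970
Discount per step: exp(-r*dt) = 0.999167
Stock lattice S(k, j) with j the centered position index:
  k=0: S(0,+0) = 28.5900
  k=1: S(1,-1) = 25.1804; S(1,+0) = 28.5900; S(1,+1) = 32.4613
  k=2: S(2,-2) = 22.1774; S(2,-1) = 25.1804; S(2,+0) = 28.5900; S(2,+1) = 32.4613; S(2,+2) = 36.8568
  k=3: S(3,-3) = 19.5325; S(3,-2) = 22.1774; S(3,-1) = 25.1804; S(3,+0) = 28.5900; S(3,+1) = 32.4613; S(3,+2) = 36.8568; S(3,+3) = 41.8475
Terminal payoffs V(N, j) = max(K - S_T, 0):
  V(3,-3) = 10.057455; V(3,-2) = 7.412601; V(3,-1) = 4.409614; V(3,+0) = 1.000000; V(3,+1) = 0.000000; V(3,+2) = 0.000000; V(3,+3) = 0.000000
Backward induction: V(k, j) = exp(-r*dt) * [p_u * V(k+1, j+1) + p_m * V(k+1, j) + p_d * V(k+1, j-1)]
  V(2,-2) = exp(-r*dt) * [p_u*4.409614 + p_m*7.412601 + p_d*10.057455] = 7.388001
  V(2,-1) = exp(-r*dt) * [p_u*1.000000 + p_m*4.409614 + p_d*7.412601] = 4.385019
  V(2,+0) = exp(-r*dt) * [p_u*0.000000 + p_m*1.000000 + p_d*4.409614] = 1.432611
  V(2,+1) = exp(-r*dt) * [p_u*0.000000 + p_m*0.000000 + p_d*1.000000] = 0.173825
  V(2,+2) = exp(-r*dt) * [p_u*0.000000 + p_m*0.000000 + p_d*0.000000] = 0.000000
  V(1,-1) = exp(-r*dt) * [p_u*1.432611 + p_m*4.385019 + p_d*7.388001] = 4.433245
  V(1,+0) = exp(-r*dt) * [p_u*0.173825 + p_m*1.432611 + p_d*4.385019] = 1.744182
  V(1,+1) = exp(-r*dt) * [p_u*0.000000 + p_m*0.173825 + p_d*1.432611] = 0.364810
  V(0,+0) = exp(-r*dt) * [p_u*0.364810 + p_m*1.744182 + p_d*4.433245] = 1.990516

Answer: Price = V(0,0) = 1.9905


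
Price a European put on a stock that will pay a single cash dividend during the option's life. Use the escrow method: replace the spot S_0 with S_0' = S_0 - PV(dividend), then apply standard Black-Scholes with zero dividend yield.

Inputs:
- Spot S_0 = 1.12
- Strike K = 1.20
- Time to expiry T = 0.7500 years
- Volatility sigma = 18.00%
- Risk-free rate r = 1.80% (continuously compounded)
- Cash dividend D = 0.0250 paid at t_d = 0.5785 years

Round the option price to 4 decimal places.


Answer: Price = 0.1237

Derivation:
PV(D) = D * exp(-r * t_d) = 0.0250 * 0.98964103 = 0.02474103
S_0' = S_0 - PV(D) = 1.1200 - 0.02474103 = 1.09525897
d1 = (ln(S_0'/K) + (r + sigma^2/2)*T) / (sigma*sqrt(T)) = -0.42134198
d2 = d1 - sigma*sqrt(T) = -0.57722656
exp(-rT) = 0.98659072
N(-d1) = 0.66324731; N(-d2) = 0.71810679
P = K * exp(-rT) * N(-d2) - S_0' * N(-d1) = 1.2000 * 0.98659072 * 0.71810679 - 1.09525897 * 0.66324731 = 0.1237


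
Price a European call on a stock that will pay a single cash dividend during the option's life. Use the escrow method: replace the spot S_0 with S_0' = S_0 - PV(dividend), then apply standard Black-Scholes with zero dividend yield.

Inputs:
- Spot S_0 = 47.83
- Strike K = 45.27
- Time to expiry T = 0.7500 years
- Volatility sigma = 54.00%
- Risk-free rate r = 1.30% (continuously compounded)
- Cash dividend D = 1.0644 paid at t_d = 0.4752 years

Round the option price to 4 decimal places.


Answer: Price = 9.4726

Derivation:
PV(D) = D * exp(-r * t_d) = 1.0644 * 0.99384144 = 1.05784483
S_0' = S_0 - PV(D) = 47.8300 - 1.05784483 = 46.77215517
d1 = (ln(S_0'/K) + (r + sigma^2/2)*T) / (sigma*sqrt(T)) = 0.32447831
d2 = d1 - sigma*sqrt(T) = -0.14317541
exp(-rT) = 0.99029738
N(d1) = 0.62721203; N(d2) = 0.44307583
C = S_0' * N(d1) - K * exp(-rT) * N(d2) = 46.77215517 * 0.62721203 - 45.2700 * 0.99029738 * 0.44307583 = 9.4726


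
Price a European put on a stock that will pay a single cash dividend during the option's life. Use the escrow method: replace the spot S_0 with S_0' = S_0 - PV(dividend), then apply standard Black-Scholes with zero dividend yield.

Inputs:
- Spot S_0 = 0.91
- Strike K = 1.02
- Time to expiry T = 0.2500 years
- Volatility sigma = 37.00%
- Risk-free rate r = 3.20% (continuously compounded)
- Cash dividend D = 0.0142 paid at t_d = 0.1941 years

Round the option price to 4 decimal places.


PV(D) = D * exp(-r * t_d) = 0.0142 * 0.99380805 = 0.01411207
S_0' = S_0 - PV(D) = 0.9100 - 0.01411207 = 0.89588793
d1 = (ln(S_0'/K) + (r + sigma^2/2)*T) / (sigma*sqrt(T)) = -0.56556802
d2 = d1 - sigma*sqrt(T) = -0.75056802
exp(-rT) = 0.99203191
N(-d1) = 0.71415626; N(-d2) = 0.77354366
P = K * exp(-rT) * N(-d2) - S_0' * N(-d1) = 1.0200 * 0.99203191 * 0.77354366 - 0.89588793 * 0.71415626 = 0.1429

Answer: Price = 0.1429


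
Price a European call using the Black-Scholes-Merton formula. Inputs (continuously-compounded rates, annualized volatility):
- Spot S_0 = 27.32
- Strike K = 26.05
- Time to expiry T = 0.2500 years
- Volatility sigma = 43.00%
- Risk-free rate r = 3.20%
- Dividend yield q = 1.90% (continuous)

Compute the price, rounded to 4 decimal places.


d1 = (ln(S/K) + (r - q + 0.5*sigma^2) * T) / (sigma * sqrt(T)) = 0.34401752
d2 = d1 - sigma * sqrt(T) = 0.12901752
exp(-rT) = 0.99203191; exp(-qT) = 0.99526126
C = S_0 * exp(-qT) * N(d1) - K * exp(-rT) * N(d2)
N(d1) = 0.63458344; N(d2) = 0.55132811
C = 27.3200 * 0.99526126 * 0.63458344 - 26.0500 * 0.99203191 * 0.55132811 = 3.0070

Answer: Price = 3.0070


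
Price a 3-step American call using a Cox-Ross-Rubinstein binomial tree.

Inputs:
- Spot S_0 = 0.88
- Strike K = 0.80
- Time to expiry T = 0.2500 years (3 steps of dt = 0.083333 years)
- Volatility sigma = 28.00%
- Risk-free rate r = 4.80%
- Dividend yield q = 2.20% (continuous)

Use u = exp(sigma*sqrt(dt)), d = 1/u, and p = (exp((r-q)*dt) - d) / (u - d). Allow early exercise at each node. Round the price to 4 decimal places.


dt = T/N = 0.083333
u = exp(sigma*sqrt(dt)) = 1.084186; d = 1/u = 0.922351
p = (exp((r-q)*dt) - d) / (u - d) = 0.493206
Discount per step: exp(-r*dt) = 0.996008
Stock lattice S(k, i) with i counting down-moves:
  k=0: S(0,0) = 0.8800
  k=1: S(1,0) = 0.9541; S(1,1) = 0.8117
  k=2: S(2,0) = 1.0344; S(2,1) = 0.8800; S(2,2) = 0.7486
  k=3: S(3,0) = 1.1215; S(3,1) = 0.9541; S(3,2) = 0.8117; S(3,3) = 0.6905
Terminal payoffs V(N, i) = max(S_T - K, 0):
  V(3,0) = 0.321485; V(3,1) = 0.154083; V(3,2) = 0.011669; V(3,3) = 0.000000
Backward induction: V(k, i) = exp(-r*dt) * [p * V(k+1, i) + (1-p) * V(k+1, i+1)]; then take max(V_cont, immediate exercise) for American.
  V(2,0) = exp(-r*dt) * [p*0.321485 + (1-p)*0.154083] = 0.235702; exercise = 0.234403; V(2,0) = max -> 0.235702
  V(2,1) = exp(-r*dt) * [p*0.154083 + (1-p)*0.011669] = 0.081582; exercise = 0.080000; V(2,1) = max -> 0.081582
  V(2,2) = exp(-r*dt) * [p*0.011669 + (1-p)*0.000000] = 0.005732; exercise = 0.000000; V(2,2) = max -> 0.005732
  V(1,0) = exp(-r*dt) * [p*0.235702 + (1-p)*0.081582] = 0.156966; exercise = 0.154083; V(1,0) = max -> 0.156966
  V(1,1) = exp(-r*dt) * [p*0.081582 + (1-p)*0.005732] = 0.042970; exercise = 0.011669; V(1,1) = max -> 0.042970
  V(0,0) = exp(-r*dt) * [p*0.156966 + (1-p)*0.042970] = 0.098797; exercise = 0.080000; V(0,0) = max -> 0.098797

Answer: Price = V(0,0) = 0.0988
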